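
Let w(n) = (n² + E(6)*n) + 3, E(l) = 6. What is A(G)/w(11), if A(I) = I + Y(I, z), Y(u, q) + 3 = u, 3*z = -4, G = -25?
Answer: -53/190 ≈ -0.27895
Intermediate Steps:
z = -4/3 (z = (⅓)*(-4) = -4/3 ≈ -1.3333)
Y(u, q) = -3 + u
w(n) = 3 + n² + 6*n (w(n) = (n² + 6*n) + 3 = 3 + n² + 6*n)
A(I) = -3 + 2*I (A(I) = I + (-3 + I) = -3 + 2*I)
A(G)/w(11) = (-3 + 2*(-25))/(3 + 11² + 6*11) = (-3 - 50)/(3 + 121 + 66) = -53/190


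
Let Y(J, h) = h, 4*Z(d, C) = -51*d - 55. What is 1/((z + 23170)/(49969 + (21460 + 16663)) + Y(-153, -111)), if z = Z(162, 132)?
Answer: -117456/13009495 ≈ -0.0090285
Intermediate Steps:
Z(d, C) = -55/4 - 51*d/4 (Z(d, C) = (-51*d - 55)/4 = (-55 - 51*d)/4 = -55/4 - 51*d/4)
z = -8317/4 (z = -55/4 - 51/4*162 = -55/4 - 4131/2 = -8317/4 ≈ -2079.3)
1/((z + 23170)/(49969 + (21460 + 16663)) + Y(-153, -111)) = 1/((-8317/4 + 23170)/(49969 + (21460 + 16663)) - 111) = 1/(84363/(4*(49969 + 38123)) - 111) = 1/((84363/4)/88092 - 111) = 1/((84363/4)*(1/88092) - 111) = 1/(28121/117456 - 111) = 1/(-13009495/117456) = -117456/13009495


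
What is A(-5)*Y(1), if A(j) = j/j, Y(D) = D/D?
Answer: 1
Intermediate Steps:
Y(D) = 1
A(j) = 1
A(-5)*Y(1) = 1*1 = 1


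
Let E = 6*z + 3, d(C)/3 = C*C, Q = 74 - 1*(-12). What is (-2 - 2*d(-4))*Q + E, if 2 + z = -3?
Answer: -8455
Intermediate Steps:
Q = 86 (Q = 74 + 12 = 86)
z = -5 (z = -2 - 3 = -5)
d(C) = 3*C² (d(C) = 3*(C*C) = 3*C²)
E = -27 (E = 6*(-5) + 3 = -30 + 3 = -27)
(-2 - 2*d(-4))*Q + E = (-2 - 6*(-4)²)*86 - 27 = (-2 - 6*16)*86 - 27 = (-2 - 2*48)*86 - 27 = (-2 - 96)*86 - 27 = -98*86 - 27 = -8428 - 27 = -8455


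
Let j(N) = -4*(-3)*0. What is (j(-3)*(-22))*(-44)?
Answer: 0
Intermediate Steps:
j(N) = 0 (j(N) = 12*0 = 0)
(j(-3)*(-22))*(-44) = (0*(-22))*(-44) = 0*(-44) = 0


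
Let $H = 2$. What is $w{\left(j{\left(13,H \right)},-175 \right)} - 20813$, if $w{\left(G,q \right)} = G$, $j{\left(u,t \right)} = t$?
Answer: $-20811$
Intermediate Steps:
$w{\left(j{\left(13,H \right)},-175 \right)} - 20813 = 2 - 20813 = -20811$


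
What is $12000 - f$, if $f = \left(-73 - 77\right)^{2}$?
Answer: $-10500$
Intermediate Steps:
$f = 22500$ ($f = \left(-150\right)^{2} = 22500$)
$12000 - f = 12000 - 22500 = -10500$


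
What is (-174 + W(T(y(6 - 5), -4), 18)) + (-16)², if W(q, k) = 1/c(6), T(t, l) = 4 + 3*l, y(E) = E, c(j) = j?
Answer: 493/6 ≈ 82.167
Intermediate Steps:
W(q, k) = ⅙ (W(q, k) = 1/6 = ⅙)
(-174 + W(T(y(6 - 5), -4), 18)) + (-16)² = (-174 + ⅙) + (-16)² = -1043/6 + 256 = 493/6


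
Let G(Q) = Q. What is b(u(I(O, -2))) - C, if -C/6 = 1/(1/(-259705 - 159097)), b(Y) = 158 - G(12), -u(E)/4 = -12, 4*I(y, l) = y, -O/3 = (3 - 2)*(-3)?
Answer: -2512666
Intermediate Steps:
O = 9 (O = -3*(3 - 2)*(-3) = -3*(-3) = 9)
I(y, l) = y/4
u(E) = 48 (u(E) = -4*(-12) = 48)
b(Y) = 146 (b(Y) = 158 - 1*12 = 158 - 12 = 146)
C = 2512812 (C = -6/(1/(-259705 - 159097)) = -6/(1/(-418802)) = -6/(-1/418802) = -6*(-418802) = 2512812)
b(u(I(O, -2))) - C = 146 - 1*2512812 = 146 - 2512812 = -2512666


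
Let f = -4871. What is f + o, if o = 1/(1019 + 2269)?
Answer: -16015847/3288 ≈ -4871.0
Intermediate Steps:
o = 1/3288 ≈ 0.00030414
f + o = -4871 + 1/3288 = -16015847/3288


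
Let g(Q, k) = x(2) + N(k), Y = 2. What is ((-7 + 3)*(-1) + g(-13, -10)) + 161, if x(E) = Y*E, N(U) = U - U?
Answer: 169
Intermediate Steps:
N(U) = 0
x(E) = 2*E
g(Q, k) = 4 (g(Q, k) = 2*2 + 0 = 4 + 0 = 4)
((-7 + 3)*(-1) + g(-13, -10)) + 161 = ((-7 + 3)*(-1) + 4) + 161 = (-4*(-1) + 4) + 161 = (4 + 4) + 161 = 8 + 161 = 169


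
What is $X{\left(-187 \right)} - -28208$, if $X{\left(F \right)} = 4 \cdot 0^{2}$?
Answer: $28208$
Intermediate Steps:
$X{\left(F \right)} = 0$ ($X{\left(F \right)} = 4 \cdot 0 = 0$)
$X{\left(-187 \right)} - -28208 = 0 - -28208 = 0 + 28208 = 28208$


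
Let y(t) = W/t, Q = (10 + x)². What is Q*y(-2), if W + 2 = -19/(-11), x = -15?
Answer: 75/22 ≈ 3.4091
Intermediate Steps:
W = -3/11 (W = -2 - 19/(-11) = -2 - 19*(-1/11) = -2 + 19/11 = -3/11 ≈ -0.27273)
Q = 25 (Q = (10 - 15)² = (-5)² = 25)
y(t) = -3/(11*t)
Q*y(-2) = 25*(-3/11/(-2)) = 25*(-3/11*(-½)) = 25*(3/22) = 75/22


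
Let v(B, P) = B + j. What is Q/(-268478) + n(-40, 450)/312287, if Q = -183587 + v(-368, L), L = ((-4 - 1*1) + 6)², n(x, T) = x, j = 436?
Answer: 8185694119/11977455598 ≈ 0.68342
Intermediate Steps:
L = 1 (L = ((-4 - 1) + 6)² = (-5 + 6)² = 1² = 1)
v(B, P) = 436 + B (v(B, P) = B + 436 = 436 + B)
Q = -183519 (Q = -183587 + (436 - 368) = -183587 + 68 = -183519)
Q/(-268478) + n(-40, 450)/312287 = -183519/(-268478) - 40/312287 = -183519*(-1/268478) - 40*1/312287 = 26217/38354 - 40/312287 = 8185694119/11977455598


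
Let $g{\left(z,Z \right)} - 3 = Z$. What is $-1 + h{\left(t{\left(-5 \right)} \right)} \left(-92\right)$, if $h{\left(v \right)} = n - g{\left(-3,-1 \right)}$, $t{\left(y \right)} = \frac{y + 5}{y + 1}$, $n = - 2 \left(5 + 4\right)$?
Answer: $1839$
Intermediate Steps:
$g{\left(z,Z \right)} = 3 + Z$
$n = -18$ ($n = \left(-2\right) 9 = -18$)
$t{\left(y \right)} = \frac{5 + y}{1 + y}$
$h{\left(v \right)} = -20$ ($h{\left(v \right)} = -18 - \left(3 - 1\right) = -18 - 2 = -20$)
$-1 + h{\left(t{\left(-5 \right)} \right)} \left(-92\right) = -1 - -1840 = -1 + 1840 = 1839$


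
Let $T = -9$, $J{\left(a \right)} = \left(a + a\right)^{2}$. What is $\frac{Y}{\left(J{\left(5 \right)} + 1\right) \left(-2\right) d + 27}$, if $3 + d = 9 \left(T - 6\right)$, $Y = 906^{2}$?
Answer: $\frac{273612}{9301} \approx 29.417$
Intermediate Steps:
$J{\left(a \right)} = 4 a^{2}$ ($J{\left(a \right)} = \left(2 a\right)^{2} = 4 a^{2}$)
$Y = 820836$
$d = -138$ ($d = -3 + 9 \left(-9 - 6\right) = -3 + 9 \left(-15\right) = -3 - 135 = -138$)
$\frac{Y}{\left(J{\left(5 \right)} + 1\right) \left(-2\right) d + 27} = \frac{820836}{\left(4 \cdot 5^{2} + 1\right) \left(-2\right) \left(-138\right) + 27} = \frac{820836}{\left(4 \cdot 25 + 1\right) \left(-2\right) \left(-138\right) + 27} = \frac{820836}{\left(100 + 1\right) \left(-2\right) \left(-138\right) + 27} = \frac{820836}{101 \left(-2\right) \left(-138\right) + 27} = \frac{820836}{\left(-202\right) \left(-138\right) + 27} = \frac{820836}{27876 + 27} = \frac{820836}{27903} = 820836 \cdot \frac{1}{27903} = \frac{273612}{9301}$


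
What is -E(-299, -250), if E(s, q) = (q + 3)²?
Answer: -61009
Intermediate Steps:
E(s, q) = (3 + q)²
-E(-299, -250) = -(3 - 250)² = -1*(-247)² = -1*61009 = -61009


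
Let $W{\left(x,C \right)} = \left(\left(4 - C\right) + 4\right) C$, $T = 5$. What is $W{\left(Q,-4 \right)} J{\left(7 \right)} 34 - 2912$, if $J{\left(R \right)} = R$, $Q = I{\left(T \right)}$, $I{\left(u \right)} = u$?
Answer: $-14336$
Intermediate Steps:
$Q = 5$
$W{\left(x,C \right)} = C \left(8 - C\right)$ ($W{\left(x,C \right)} = \left(8 - C\right) C = C \left(8 - C\right)$)
$W{\left(Q,-4 \right)} J{\left(7 \right)} 34 - 2912 = - 4 \left(8 - -4\right) 7 \cdot 34 - 2912 = - 4 \left(8 + 4\right) 7 \cdot 34 - 2912 = \left(-4\right) 12 \cdot 7 \cdot 34 - 2912 = \left(-48\right) 7 \cdot 34 - 2912 = \left(-336\right) 34 - 2912 = -11424 - 2912 = -14336$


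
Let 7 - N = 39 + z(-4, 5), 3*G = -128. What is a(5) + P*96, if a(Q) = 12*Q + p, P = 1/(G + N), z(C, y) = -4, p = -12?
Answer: 2472/53 ≈ 46.641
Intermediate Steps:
G = -128/3 (G = (⅓)*(-128) = -128/3 ≈ -42.667)
N = -28 (N = 7 - (39 - 4) = 7 - 1*35 = 7 - 35 = -28)
P = -3/212 (P = 1/(-128/3 - 28) = 1/(-212/3) = -3/212 ≈ -0.014151)
a(Q) = -12 + 12*Q (a(Q) = 12*Q - 12 = -12 + 12*Q)
a(5) + P*96 = (-12 + 12*5) - 3/212*96 = (-12 + 60) - 72/53 = 48 - 72/53 = 2472/53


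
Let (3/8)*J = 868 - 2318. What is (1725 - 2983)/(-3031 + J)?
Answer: 3774/20693 ≈ 0.18238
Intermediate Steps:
J = -11600/3 (J = 8*(868 - 2318)/3 = (8/3)*(-1450) = -11600/3 ≈ -3866.7)
(1725 - 2983)/(-3031 + J) = (1725 - 2983)/(-3031 - 11600/3) = -1258/(-20693/3) = -1258*(-3/20693) = 3774/20693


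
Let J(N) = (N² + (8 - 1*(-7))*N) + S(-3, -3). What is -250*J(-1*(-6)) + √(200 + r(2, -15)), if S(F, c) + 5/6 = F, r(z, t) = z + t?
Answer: -91625/3 + √187 ≈ -30528.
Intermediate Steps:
r(z, t) = t + z
S(F, c) = -⅚ + F
J(N) = -23/6 + N² + 15*N (J(N) = (N² + (8 - 1*(-7))*N) + (-⅚ - 3) = (N² + (8 + 7)*N) - 23/6 = (N² + 15*N) - 23/6 = -23/6 + N² + 15*N)
-250*J(-1*(-6)) + √(200 + r(2, -15)) = -250*(-23/6 + (-1*(-6))² + 15*(-1*(-6))) + √(200 + (-15 + 2)) = -250*(-23/6 + 6² + 15*6) + √(200 - 13) = -250*(-23/6 + 36 + 90) + √187 = -250*733/6 + √187 = -91625/3 + √187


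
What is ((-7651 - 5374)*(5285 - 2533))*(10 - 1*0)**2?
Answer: -3584480000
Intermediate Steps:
((-7651 - 5374)*(5285 - 2533))*(10 - 1*0)**2 = (-13025*2752)*(10 + 0)**2 = -35844800*10**2 = -35844800*100 = -3584480000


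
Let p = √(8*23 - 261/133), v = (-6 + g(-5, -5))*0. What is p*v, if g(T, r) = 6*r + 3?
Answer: 0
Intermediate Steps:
g(T, r) = 3 + 6*r
v = 0 (v = (-6 + (3 + 6*(-5)))*0 = (-6 + (3 - 30))*0 = (-6 - 27)*0 = -33*0 = 0)
p = √3220063/133 (p = √(184 - 261*1/133) = √(184 - 261/133) = √(24211/133) = √3220063/133 ≈ 13.492)
p*v = (√3220063/133)*0 = 0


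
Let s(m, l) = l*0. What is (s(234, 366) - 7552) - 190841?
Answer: -198393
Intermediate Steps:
s(m, l) = 0
(s(234, 366) - 7552) - 190841 = (0 - 7552) - 190841 = -7552 - 190841 = -198393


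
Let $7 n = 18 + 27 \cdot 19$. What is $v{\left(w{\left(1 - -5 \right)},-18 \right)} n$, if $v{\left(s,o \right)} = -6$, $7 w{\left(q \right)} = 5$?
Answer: $- \frac{3186}{7} \approx -455.14$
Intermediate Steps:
$w{\left(q \right)} = \frac{5}{7}$ ($w{\left(q \right)} = \frac{1}{7} \cdot 5 = \frac{5}{7}$)
$n = \frac{531}{7}$ ($n = \frac{18 + 27 \cdot 19}{7} = \frac{18 + 513}{7} = \frac{1}{7} \cdot 531 = \frac{531}{7} \approx 75.857$)
$v{\left(w{\left(1 - -5 \right)},-18 \right)} n = \left(-6\right) \frac{531}{7} = - \frac{3186}{7}$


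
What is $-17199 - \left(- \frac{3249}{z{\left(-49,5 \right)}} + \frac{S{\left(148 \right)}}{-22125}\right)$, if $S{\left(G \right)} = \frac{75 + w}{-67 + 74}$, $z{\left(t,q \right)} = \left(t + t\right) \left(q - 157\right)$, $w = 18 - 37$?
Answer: $- \frac{298330064353}{17346000} \approx -17199.0$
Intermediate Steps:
$w = -19$ ($w = 18 - 37 = -19$)
$z{\left(t,q \right)} = 2 t \left(-157 + q\right)$
$S{\left(G \right)} = 8$ ($S{\left(G \right)} = \frac{75 - 19}{-67 + 74} = \frac{56}{7} = 56 \cdot \frac{1}{7} = 8$)
$-17199 - \left(- \frac{3249}{z{\left(-49,5 \right)}} + \frac{S{\left(148 \right)}}{-22125}\right) = -17199 - \left(- \frac{3249}{2 \left(-49\right) \left(-157 + 5\right)} + \frac{8}{-22125}\right) = -17199 - \left(- \frac{3249}{2 \left(-49\right) \left(-152\right)} + 8 \left(- \frac{1}{22125}\right)\right) = -17199 - \left(- \frac{3249}{14896} - \frac{8}{22125}\right) = -17199 - \left(\left(-3249\right) \frac{1}{14896} - \frac{8}{22125}\right) = -17199 - \left(- \frac{171}{784} - \frac{8}{22125}\right) = -17199 - - \frac{3789647}{17346000} = -17199 + \frac{3789647}{17346000} = - \frac{298330064353}{17346000}$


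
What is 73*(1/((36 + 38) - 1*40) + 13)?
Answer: 32339/34 ≈ 951.15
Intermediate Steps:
73*(1/((36 + 38) - 1*40) + 13) = 73*(1/(74 - 40) + 13) = 73*(1/34 + 13) = 73*(443/34) = 32339/34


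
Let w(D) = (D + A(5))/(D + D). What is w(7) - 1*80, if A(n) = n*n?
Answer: -544/7 ≈ -77.714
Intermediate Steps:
A(n) = n²
w(D) = (25 + D)/(2*D) (w(D) = (D + 5²)/(D + D) = (D + 25)/((2*D)) = (25 + D)*(1/(2*D)) = (25 + D)/(2*D))
w(7) - 1*80 = (½)*(25 + 7)/7 - 1*80 = (½)*(⅐)*32 - 80 = 16/7 - 80 = -544/7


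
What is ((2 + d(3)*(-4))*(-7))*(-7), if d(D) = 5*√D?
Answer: 98 - 980*√3 ≈ -1599.4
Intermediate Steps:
((2 + d(3)*(-4))*(-7))*(-7) = ((2 + (5*√3)*(-4))*(-7))*(-7) = ((2 - 20*√3)*(-7))*(-7) = (-14 + 140*√3)*(-7) = 98 - 980*√3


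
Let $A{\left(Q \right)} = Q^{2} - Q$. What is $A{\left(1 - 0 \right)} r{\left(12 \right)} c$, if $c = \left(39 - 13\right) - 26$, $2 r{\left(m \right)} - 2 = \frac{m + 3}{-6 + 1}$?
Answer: $0$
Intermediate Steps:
$r{\left(m \right)} = \frac{7}{10} - \frac{m}{10}$ ($r{\left(m \right)} = 1 + \frac{\left(m + 3\right) \frac{1}{-6 + 1}}{2} = 1 + \frac{\left(3 + m\right) \frac{1}{-5}}{2} = 1 + \frac{\left(3 + m\right) \left(- \frac{1}{5}\right)}{2} = 1 + \frac{- \frac{3}{5} - \frac{m}{5}}{2} = 1 - \left(\frac{3}{10} + \frac{m}{10}\right) = \frac{7}{10} - \frac{m}{10}$)
$c = 0$ ($c = 26 - 26 = 0$)
$A{\left(1 - 0 \right)} r{\left(12 \right)} c = \left(1 - 0\right) \left(-1 + \left(1 - 0\right)\right) \left(\frac{7}{10} - \frac{6}{5}\right) 0 = \left(1 + 0\right) \left(-1 + \left(1 + 0\right)\right) \left(\frac{7}{10} - \frac{6}{5}\right) 0 = 1 \left(-1 + 1\right) \left(- \frac{1}{2}\right) 0 = 1 \cdot 0 \left(- \frac{1}{2}\right) 0 = 0 \left(- \frac{1}{2}\right) 0 = 0 \cdot 0 = 0$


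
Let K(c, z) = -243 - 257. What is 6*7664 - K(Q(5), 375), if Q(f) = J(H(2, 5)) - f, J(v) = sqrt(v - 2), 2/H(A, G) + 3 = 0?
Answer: 46484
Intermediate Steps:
H(A, G) = -2/3 (H(A, G) = 2/(-3 + 0) = 2/(-3) = 2*(-1/3) = -2/3)
J(v) = sqrt(-2 + v)
Q(f) = -f + 2*I*sqrt(6)/3 (Q(f) = sqrt(-2 - 2/3) - f = sqrt(-8/3) - f = 2*I*sqrt(6)/3 - f = -f + 2*I*sqrt(6)/3)
K(c, z) = -500
6*7664 - K(Q(5), 375) = 6*7664 - 1*(-500) = 45984 + 500 = 46484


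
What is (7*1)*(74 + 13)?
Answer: 609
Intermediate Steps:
(7*1)*(74 + 13) = 7*87 = 609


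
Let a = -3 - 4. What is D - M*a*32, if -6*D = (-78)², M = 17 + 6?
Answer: 4138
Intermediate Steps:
a = -7
M = 23
D = -1014 (D = -⅙*(-78)² = -⅙*6084 = -1014)
D - M*a*32 = -1014 - 23*(-7)*32 = -1014 - (-161)*32 = -1014 - 1*(-5152) = -1014 + 5152 = 4138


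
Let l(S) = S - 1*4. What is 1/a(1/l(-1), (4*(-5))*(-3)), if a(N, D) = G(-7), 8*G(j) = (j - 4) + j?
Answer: -4/9 ≈ -0.44444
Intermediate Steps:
l(S) = -4 + S (l(S) = S - 4 = -4 + S)
G(j) = -½ + j/4 (G(j) = ((j - 4) + j)/8 = ((-4 + j) + j)/8 = (-4 + 2*j)/8 = -½ + j/4)
a(N, D) = -9/4 (a(N, D) = -½ + (¼)*(-7) = -½ - 7/4 = -9/4)
1/a(1/l(-1), (4*(-5))*(-3)) = 1/(-9/4) = -4/9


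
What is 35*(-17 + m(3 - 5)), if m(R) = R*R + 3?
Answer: -350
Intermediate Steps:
m(R) = 3 + R² (m(R) = R² + 3 = 3 + R²)
35*(-17 + m(3 - 5)) = 35*(-17 + (3 + (3 - 5)²)) = 35*(-17 + (3 + (-2)²)) = 35*(-17 + (3 + 4)) = 35*(-17 + 7) = 35*(-10) = -350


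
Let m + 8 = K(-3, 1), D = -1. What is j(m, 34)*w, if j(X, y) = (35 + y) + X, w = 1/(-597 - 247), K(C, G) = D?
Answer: -15/211 ≈ -0.071090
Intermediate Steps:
K(C, G) = -1
m = -9 (m = -8 - 1 = -9)
w = -1/844 (w = 1/(-844) = -1/844 ≈ -0.0011848)
j(X, y) = 35 + X + y
j(m, 34)*w = (35 - 9 + 34)*(-1/844) = 60*(-1/844) = -15/211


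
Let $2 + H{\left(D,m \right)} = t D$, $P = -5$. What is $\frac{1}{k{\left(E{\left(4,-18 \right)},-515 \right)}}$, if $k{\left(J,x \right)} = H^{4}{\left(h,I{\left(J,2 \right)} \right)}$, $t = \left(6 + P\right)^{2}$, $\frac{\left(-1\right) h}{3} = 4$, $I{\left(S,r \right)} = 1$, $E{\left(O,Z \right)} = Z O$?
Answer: $\frac{1}{38416} \approx 2.6031 \cdot 10^{-5}$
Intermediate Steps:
$E{\left(O,Z \right)} = O Z$
$h = -12$ ($h = \left(-3\right) 4 = -12$)
$t = 1$ ($t = \left(6 - 5\right)^{2} = 1^{2} = 1$)
$H{\left(D,m \right)} = -2 + D$ ($H{\left(D,m \right)} = -2 + 1 D = -2 + D$)
$k{\left(J,x \right)} = 38416$ ($k{\left(J,x \right)} = \left(-2 - 12\right)^{4} = \left(-14\right)^{4} = 38416$)
$\frac{1}{k{\left(E{\left(4,-18 \right)},-515 \right)}} = \frac{1}{38416}$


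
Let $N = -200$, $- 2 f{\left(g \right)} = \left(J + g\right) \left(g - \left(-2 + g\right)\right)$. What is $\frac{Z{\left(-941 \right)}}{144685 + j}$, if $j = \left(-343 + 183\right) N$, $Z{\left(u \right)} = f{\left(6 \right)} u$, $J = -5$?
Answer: $\frac{941}{176685} \approx 0.0053259$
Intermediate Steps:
$f{\left(g \right)} = 5 - g$ ($f{\left(g \right)} = - \frac{\left(-5 + g\right) \left(g - \left(-2 + g\right)\right)}{2} = - \frac{\left(-5 + g\right) 2}{2} = - \frac{-10 + 2 g}{2} = 5 - g$)
$Z{\left(u \right)} = - u$ ($Z{\left(u \right)} = \left(5 - 6\right) u = - u$)
$j = 32000$ ($j = \left(-343 + 183\right) \left(-200\right) = \left(-160\right) \left(-200\right) = 32000$)
$\frac{Z{\left(-941 \right)}}{144685 + j} = \frac{\left(-1\right) \left(-941\right)}{144685 + 32000} = \frac{941}{176685}$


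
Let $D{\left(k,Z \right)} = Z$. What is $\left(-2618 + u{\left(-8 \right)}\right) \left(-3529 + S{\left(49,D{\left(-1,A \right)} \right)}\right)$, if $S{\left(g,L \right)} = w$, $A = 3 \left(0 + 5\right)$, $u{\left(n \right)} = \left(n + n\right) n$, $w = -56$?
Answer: $8926650$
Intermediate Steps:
$u{\left(n \right)} = 2 n^{2}$ ($u{\left(n \right)} = 2 n n = 2 n^{2}$)
$A = 15$ ($A = 3 \cdot 5 = 15$)
$S{\left(g,L \right)} = -56$
$\left(-2618 + u{\left(-8 \right)}\right) \left(-3529 + S{\left(49,D{\left(-1,A \right)} \right)}\right) = \left(-2618 + 2 \left(-8\right)^{2}\right) \left(-3529 - 56\right) = \left(-2618 + 2 \cdot 64\right) \left(-3585\right) = \left(-2618 + 128\right) \left(-3585\right) = \left(-2490\right) \left(-3585\right) = 8926650$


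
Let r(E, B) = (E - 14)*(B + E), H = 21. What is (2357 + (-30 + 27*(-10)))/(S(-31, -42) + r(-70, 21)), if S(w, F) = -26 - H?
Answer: 2057/4069 ≈ 0.50553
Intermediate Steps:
S(w, F) = -47 (S(w, F) = -26 - 1*21 = -26 - 21 = -47)
r(E, B) = (-14 + E)*(B + E)
(2357 + (-30 + 27*(-10)))/(S(-31, -42) + r(-70, 21)) = (2357 + (-30 + 27*(-10)))/(-47 + ((-70)**2 - 14*21 - 14*(-70) + 21*(-70))) = (2357 + (-30 - 270))/(-47 + (4900 - 294 + 980 - 1470)) = (2357 - 300)/(-47 + 4116) = 2057/4069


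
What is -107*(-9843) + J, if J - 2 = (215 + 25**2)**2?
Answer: 1758803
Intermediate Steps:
J = 705602 (J = 2 + (215 + 25**2)**2 = 2 + (215 + 625)**2 = 2 + 840**2 = 2 + 705600 = 705602)
-107*(-9843) + J = -107*(-9843) + 705602 = 1053201 + 705602 = 1758803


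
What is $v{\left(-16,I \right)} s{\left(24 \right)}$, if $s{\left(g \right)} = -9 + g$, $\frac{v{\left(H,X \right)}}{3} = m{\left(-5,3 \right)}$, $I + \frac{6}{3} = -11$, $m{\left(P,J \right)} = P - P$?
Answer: $0$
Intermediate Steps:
$m{\left(P,J \right)} = 0$
$I = -13$ ($I = -2 - 11 = -13$)
$v{\left(H,X \right)} = 0$ ($v{\left(H,X \right)} = 3 \cdot 0 = 0$)
$v{\left(-16,I \right)} s{\left(24 \right)} = 0 \left(-9 + 24\right) = 0 \cdot 15 = 0$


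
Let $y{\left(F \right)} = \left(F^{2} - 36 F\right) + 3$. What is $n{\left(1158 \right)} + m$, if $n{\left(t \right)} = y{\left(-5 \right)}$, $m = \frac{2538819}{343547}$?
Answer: $\frac{73996595}{343547} \approx 215.39$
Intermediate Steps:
$m = \frac{2538819}{343547}$ ($m = 2538819 \cdot \frac{1}{343547} = \frac{2538819}{343547} \approx 7.39$)
$y{\left(F \right)} = 3 + F^{2} - 36 F$
$n{\left(t \right)} = 208$ ($n{\left(t \right)} = 3 + \left(-5\right)^{2} - -180 = 3 + 25 + 180 = 208$)
$n{\left(1158 \right)} + m = 208 + \frac{2538819}{343547} = \frac{73996595}{343547}$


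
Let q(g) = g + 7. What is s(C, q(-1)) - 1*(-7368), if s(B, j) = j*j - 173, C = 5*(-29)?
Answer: 7231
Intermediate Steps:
C = -145
q(g) = 7 + g
s(B, j) = -173 + j² (s(B, j) = j² - 173 = -173 + j²)
s(C, q(-1)) - 1*(-7368) = (-173 + (7 - 1)²) - 1*(-7368) = (-173 + 6²) + 7368 = (-173 + 36) + 7368 = -137 + 7368 = 7231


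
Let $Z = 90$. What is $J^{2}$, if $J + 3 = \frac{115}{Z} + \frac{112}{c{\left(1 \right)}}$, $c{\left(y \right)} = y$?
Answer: $\frac{3940225}{324} \approx 12161.0$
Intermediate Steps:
$J = \frac{1985}{18}$ ($J = -3 + \left(\frac{115}{90} + \frac{112}{1}\right) = -3 + \left(115 \cdot \frac{1}{90} + 112 \cdot 1\right) = -3 + \left(\frac{23}{18} + 112\right) = -3 + \frac{2039}{18} = \frac{1985}{18} \approx 110.28$)
$J^{2} = \left(\frac{1985}{18}\right)^{2} = \frac{3940225}{324}$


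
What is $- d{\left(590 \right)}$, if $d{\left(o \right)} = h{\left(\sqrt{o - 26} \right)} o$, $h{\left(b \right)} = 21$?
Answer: $-12390$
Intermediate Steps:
$d{\left(o \right)} = 21 o$
$- d{\left(590 \right)} = - 21 \cdot 590 = \left(-1\right) 12390 = -12390$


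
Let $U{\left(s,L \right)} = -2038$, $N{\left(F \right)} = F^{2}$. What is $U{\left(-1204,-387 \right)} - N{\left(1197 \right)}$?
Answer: $-1434847$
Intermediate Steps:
$U{\left(-1204,-387 \right)} - N{\left(1197 \right)} = -2038 - 1197^{2} = -2038 - 1432809 = -1434847$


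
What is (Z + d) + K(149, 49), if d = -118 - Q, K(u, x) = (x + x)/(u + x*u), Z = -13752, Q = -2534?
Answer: -42226551/3725 ≈ -11336.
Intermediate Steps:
K(u, x) = 2*x/(u + u*x) (K(u, x) = (2*x)/(u + u*x) = 2*x/(u + u*x))
d = 2416 (d = -118 - 1*(-2534) = -118 + 2534 = 2416)
(Z + d) + K(149, 49) = (-13752 + 2416) + 2*49/(149*(1 + 49)) = -11336 + 2*49*(1/149)/50 = -11336 + 2*49*(1/149)*(1/50) = -11336 + 49/3725 = -42226551/3725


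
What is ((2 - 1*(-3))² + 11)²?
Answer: 1296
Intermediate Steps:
((2 - 1*(-3))² + 11)² = ((2 + 3)² + 11)² = (5² + 11)² = (25 + 11)² = 36² = 1296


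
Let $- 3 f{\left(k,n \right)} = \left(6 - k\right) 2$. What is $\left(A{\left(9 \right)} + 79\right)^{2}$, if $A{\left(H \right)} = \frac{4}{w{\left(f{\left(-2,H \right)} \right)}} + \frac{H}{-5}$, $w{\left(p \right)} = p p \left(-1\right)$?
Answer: $\frac{608066281}{102400} \approx 5938.1$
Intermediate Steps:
$f{\left(k,n \right)} = -4 + \frac{2 k}{3}$ ($f{\left(k,n \right)} = - \frac{\left(6 - k\right) 2}{3} = - \frac{12 - 2 k}{3} = -4 + \frac{2 k}{3}$)
$w{\left(p \right)} = - p^{2}$ ($w{\left(p \right)} = p^{2} \left(-1\right) = - p^{2}$)
$A{\left(H \right)} = - \frac{9}{64} - \frac{H}{5}$ ($A{\left(H \right)} = \frac{4}{\left(-1\right) \left(-4 + \frac{2}{3} \left(-2\right)\right)^{2}} + \frac{H}{-5} = \frac{4}{\left(-1\right) \left(-4 - \frac{4}{3}\right)^{2}} + H \left(- \frac{1}{5}\right) = \frac{4}{\left(-1\right) \left(- \frac{16}{3}\right)^{2}} - \frac{H}{5} = \frac{4}{\left(-1\right) \frac{256}{9}} - \frac{H}{5} = \frac{4}{- \frac{256}{9}} - \frac{H}{5} = 4 \left(- \frac{9}{256}\right) - \frac{H}{5} = - \frac{9}{64} - \frac{H}{5}$)
$\left(A{\left(9 \right)} + 79\right)^{2} = \left(\left(- \frac{9}{64} - \frac{9}{5}\right) + 79\right)^{2} = \left(- \frac{621}{320} + 79\right)^{2} = \left(\frac{24659}{320}\right)^{2} = \frac{608066281}{102400}$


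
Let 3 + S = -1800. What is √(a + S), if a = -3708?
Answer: I*√5511 ≈ 74.236*I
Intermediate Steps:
S = -1803 (S = -3 - 1800 = -1803)
√(a + S) = √(-3708 - 1803) = √(-5511) = I*√5511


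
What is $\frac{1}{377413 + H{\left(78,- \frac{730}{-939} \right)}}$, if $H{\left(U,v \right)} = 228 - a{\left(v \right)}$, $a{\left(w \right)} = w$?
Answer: $\frac{939}{354604169} \approx 2.648 \cdot 10^{-6}$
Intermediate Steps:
$H{\left(U,v \right)} = 228 - v$
$\frac{1}{377413 + H{\left(78,- \frac{730}{-939} \right)}} = \frac{1}{377413 + \left(228 - - \frac{730}{-939}\right)} = \frac{1}{377413 + \left(228 - \left(-730\right) \left(- \frac{1}{939}\right)\right)} = \frac{1}{377413 + \left(228 - \frac{730}{939}\right)} = \frac{1}{377413 + \frac{213362}{939}} = \frac{1}{\frac{354604169}{939}} = \frac{939}{354604169}$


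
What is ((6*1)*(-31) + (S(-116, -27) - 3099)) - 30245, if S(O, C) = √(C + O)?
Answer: -33530 + I*√143 ≈ -33530.0 + 11.958*I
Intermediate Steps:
((6*1)*(-31) + (S(-116, -27) - 3099)) - 30245 = ((6*1)*(-31) + (√(-27 - 116) - 3099)) - 30245 = (6*(-31) + (√(-143) - 3099)) - 30245 = (-186 + (I*√143 - 3099)) - 30245 = (-186 + (-3099 + I*√143)) - 30245 = (-3285 + I*√143) - 30245 = -33530 + I*√143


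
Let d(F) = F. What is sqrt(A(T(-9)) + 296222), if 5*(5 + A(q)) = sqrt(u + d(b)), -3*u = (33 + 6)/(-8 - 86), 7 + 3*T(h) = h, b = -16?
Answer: sqrt(65434335300 + 470*I*sqrt(140154))/470 ≈ 544.26 + 0.00073176*I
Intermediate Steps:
T(h) = -7/3 + h/3
u = 13/94 (u = -(33 + 6)/(3*(-8 - 86)) = -13/(-94) = -13*(-1)/94 = -1/3*(-39/94) = 13/94 ≈ 0.13830)
A(q) = -5 + I*sqrt(140154)/470 (A(q) = -5 + sqrt(13/94 - 16)/5 = -5 + sqrt(-1491/94)/5 = -5 + (I*sqrt(140154)/94)/5 = -5 + I*sqrt(140154)/470)
sqrt(A(T(-9)) + 296222) = sqrt((-5 + I*sqrt(140154)/470) + 296222) = sqrt(296217 + I*sqrt(140154)/470)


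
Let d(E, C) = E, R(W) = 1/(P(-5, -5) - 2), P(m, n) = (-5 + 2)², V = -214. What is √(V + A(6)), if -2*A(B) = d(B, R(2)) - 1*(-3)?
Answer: I*√874/2 ≈ 14.782*I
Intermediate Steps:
P(m, n) = 9 (P(m, n) = (-3)² = 9)
R(W) = ⅐ (R(W) = 1/(9 - 2) = 1/7 = ⅐)
A(B) = -3/2 - B/2 (A(B) = -(B - 1*(-3))/2 = -(B + 3)/2 = -(3 + B)/2 = -3/2 - B/2)
√(V + A(6)) = √(-214 + (-3/2 - ½*6)) = √(-214 + (-3/2 - 3)) = √(-214 - 9/2) = √(-437/2) = I*√874/2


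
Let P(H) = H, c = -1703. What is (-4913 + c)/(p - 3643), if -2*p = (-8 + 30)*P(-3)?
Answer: 3308/1805 ≈ 1.8327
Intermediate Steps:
p = 33 (p = -(-8 + 30)*(-3)/2 = -11*(-3) = -½*(-66) = 33)
(-4913 + c)/(p - 3643) = (-4913 - 1703)/(33 - 3643) = -6616/(-3610) = -6616*(-1/3610) = 3308/1805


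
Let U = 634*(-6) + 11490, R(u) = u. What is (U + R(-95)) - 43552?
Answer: -35961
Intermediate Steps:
U = 7686 (U = -3804 + 11490 = 7686)
(U + R(-95)) - 43552 = (7686 - 95) - 43552 = 7591 - 43552 = -35961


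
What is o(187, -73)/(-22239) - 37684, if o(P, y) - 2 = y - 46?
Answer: -93117151/2471 ≈ -37684.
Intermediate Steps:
o(P, y) = -44 + y (o(P, y) = 2 + (y - 46) = 2 + (-46 + y) = -44 + y)
o(187, -73)/(-22239) - 37684 = (-44 - 73)/(-22239) - 37684 = -117*(-1/22239) - 37684 = 13/2471 - 37684 = -93117151/2471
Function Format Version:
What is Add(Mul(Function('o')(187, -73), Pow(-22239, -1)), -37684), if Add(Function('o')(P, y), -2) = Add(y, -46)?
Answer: Rational(-93117151, 2471) ≈ -37684.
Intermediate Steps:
Function('o')(P, y) = Add(-44, y) (Function('o')(P, y) = Add(2, Add(y, -46)) = Add(2, Add(-46, y)) = Add(-44, y))
Add(Mul(Function('o')(187, -73), Pow(-22239, -1)), -37684) = Add(Mul(Add(-44, -73), Pow(-22239, -1)), -37684) = Add(Mul(-117, Rational(-1, 22239)), -37684) = Add(Rational(13, 2471), -37684) = Rational(-93117151, 2471)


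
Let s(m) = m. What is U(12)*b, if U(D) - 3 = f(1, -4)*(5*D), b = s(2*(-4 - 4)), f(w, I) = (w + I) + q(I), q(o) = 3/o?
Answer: 3552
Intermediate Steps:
f(w, I) = I + w + 3/I (f(w, I) = (w + I) + 3/I = (I + w) + 3/I = I + w + 3/I)
b = -16 (b = 2*(-4 - 4) = 2*(-8) = -16)
U(D) = 3 - 75*D/4 (U(D) = 3 + (-4 + 1 + 3/(-4))*(5*D) = 3 + (-4 + 1 + 3*(-1/4))*(5*D) = 3 + (-4 + 1 - 3/4)*(5*D) = 3 - 75*D/4)
U(12)*b = (3 - 75/4*12)*(-16) = (3 - 225)*(-16) = -222*(-16) = 3552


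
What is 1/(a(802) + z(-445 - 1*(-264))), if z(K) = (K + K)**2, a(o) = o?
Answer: 1/131846 ≈ 7.5846e-6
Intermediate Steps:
z(K) = 4*K**2 (z(K) = (2*K)**2 = 4*K**2)
1/(a(802) + z(-445 - 1*(-264))) = 1/(802 + 4*(-445 - 1*(-264))**2) = 1/(802 + 4*(-445 + 264)**2) = 1/(802 + 4*(-181)**2) = 1/(802 + 4*32761) = 1/(802 + 131044) = 1/131846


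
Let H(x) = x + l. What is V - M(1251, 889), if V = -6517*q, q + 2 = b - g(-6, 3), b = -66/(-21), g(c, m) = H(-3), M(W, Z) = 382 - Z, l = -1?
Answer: -33009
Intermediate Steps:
H(x) = -1 + x (H(x) = x - 1 = -1 + x)
g(c, m) = -4 (g(c, m) = -1 - 3 = -4)
b = 22/7 (b = -66*(-1/21) = 22/7 ≈ 3.1429)
q = 36/7 (q = -2 + (22/7 - 1*(-4)) = -2 + (22/7 + 4) = -2 + 50/7 = 36/7 ≈ 5.1429)
V = -33516 (V = -6517*36/7 = -33516)
V - M(1251, 889) = -33516 - (382 - 1*889) = -33516 - (382 - 889) = -33516 - 1*(-507) = -33516 + 507 = -33009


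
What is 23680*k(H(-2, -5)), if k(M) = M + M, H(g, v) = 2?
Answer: 94720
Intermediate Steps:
k(M) = 2*M
23680*k(H(-2, -5)) = 23680*(2*2) = 23680*4 = 94720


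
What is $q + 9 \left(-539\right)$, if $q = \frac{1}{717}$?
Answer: $- \frac{3478166}{717} \approx -4851.0$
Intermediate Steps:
$q = \frac{1}{717} \approx 0.0013947$
$q + 9 \left(-539\right) = \frac{1}{717} + 9 \left(-539\right) = \frac{1}{717} - 4851 = - \frac{3478166}{717}$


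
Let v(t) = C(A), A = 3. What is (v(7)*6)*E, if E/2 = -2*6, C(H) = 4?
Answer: -576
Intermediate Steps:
v(t) = 4
E = -24 (E = 2*(-2*6) = 2*(-12) = -24)
(v(7)*6)*E = (4*6)*(-24) = 24*(-24) = -576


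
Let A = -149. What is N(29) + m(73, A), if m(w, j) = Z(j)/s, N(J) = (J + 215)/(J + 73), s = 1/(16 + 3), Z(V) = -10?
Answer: -9568/51 ≈ -187.61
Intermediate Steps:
s = 1/19 ≈ 0.052632
N(J) = (215 + J)/(73 + J)
m(w, j) = -190 (m(w, j) = -10/1/19 = -10*19 = -190)
N(29) + m(73, A) = (215 + 29)/(73 + 29) - 190 = 244/102 - 190 = (1/102)*244 - 190 = 122/51 - 190 = -9568/51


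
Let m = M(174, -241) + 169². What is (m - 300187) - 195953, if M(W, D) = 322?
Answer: -467257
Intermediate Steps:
m = 28883 (m = 322 + 169² = 322 + 28561 = 28883)
(m - 300187) - 195953 = (28883 - 300187) - 195953 = -271304 - 195953 = -467257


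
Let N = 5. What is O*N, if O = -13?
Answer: -65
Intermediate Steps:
O*N = -13*5 = -65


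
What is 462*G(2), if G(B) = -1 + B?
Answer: 462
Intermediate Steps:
462*G(2) = 462*(-1 + 2) = 462*1 = 462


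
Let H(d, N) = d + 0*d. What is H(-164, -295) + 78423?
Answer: 78259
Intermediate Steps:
H(d, N) = d (H(d, N) = d + 0 = d)
H(-164, -295) + 78423 = -164 + 78423 = 78259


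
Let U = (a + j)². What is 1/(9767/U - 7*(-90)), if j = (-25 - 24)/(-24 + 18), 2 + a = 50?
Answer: 113569/71900082 ≈ 0.0015795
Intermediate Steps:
a = 48 (a = -2 + 50 = 48)
j = 49/6 (j = -49/(-6) = -49*(-⅙) = 49/6 ≈ 8.1667)
U = 113569/36 (U = (48 + 49/6)² = (337/6)² = 113569/36 ≈ 3154.7)
1/(9767/U - 7*(-90)) = 1/(9767/(113569/36) - 7*(-90)) = 1/(9767*(36/113569) + 630) = 1/(351612/113569 + 630) = 1/(71900082/113569) = 113569/71900082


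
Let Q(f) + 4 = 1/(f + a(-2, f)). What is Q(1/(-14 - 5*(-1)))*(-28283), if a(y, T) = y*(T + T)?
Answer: 28283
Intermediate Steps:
a(y, T) = 2*T*y (a(y, T) = y*(2*T) = 2*T*y)
Q(f) = -4 - 1/(3*f) (Q(f) = -4 + 1/(f + 2*f*(-2)) = -4 + 1/(f - 4*f) = -4 + 1/(-3*f) = -4 - 1/(3*f))
Q(1/(-14 - 5*(-1)))*(-28283) = (-4 - 1/(3*(1/(-14 - 5*(-1)))))*(-28283) = (-4 - 1/(3*(1/(-14 + 5))))*(-28283) = (-4 - 1/(3*(1/(-9))))*(-28283) = (-4 - 1/(3*(-⅑)))*(-28283) = (-4 - ⅓*(-9))*(-28283) = (-4 + 3)*(-28283) = -1*(-28283) = 28283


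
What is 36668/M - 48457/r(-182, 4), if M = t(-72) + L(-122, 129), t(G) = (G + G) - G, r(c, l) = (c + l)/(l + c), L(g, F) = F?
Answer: -2725381/57 ≈ -47814.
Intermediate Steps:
r(c, l) = 1 (r(c, l) = (c + l)/(c + l) = 1)
t(G) = G (t(G) = 2*G - G = G)
M = 57 (M = -72 + 129 = 57)
36668/M - 48457/r(-182, 4) = 36668/57 - 48457/1 = 36668*(1/57) - 48457*1 = 36668/57 - 48457 = -2725381/57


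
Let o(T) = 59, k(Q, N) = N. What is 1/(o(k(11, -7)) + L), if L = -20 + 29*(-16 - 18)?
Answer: -1/947 ≈ -0.0010560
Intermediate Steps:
L = -1006 (L = -20 + 29*(-34) = -20 - 986 = -1006)
1/(o(k(11, -7)) + L) = 1/(59 - 1006) = 1/(-947) = -1/947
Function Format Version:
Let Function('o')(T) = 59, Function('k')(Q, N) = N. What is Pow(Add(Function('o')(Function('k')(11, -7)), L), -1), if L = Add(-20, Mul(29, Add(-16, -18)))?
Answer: Rational(-1, 947) ≈ -0.0010560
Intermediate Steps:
L = -1006 (L = Add(-20, Mul(29, -34)) = Add(-20, -986) = -1006)
Pow(Add(Function('o')(Function('k')(11, -7)), L), -1) = Pow(Add(59, -1006), -1) = Pow(-947, -1) = Rational(-1, 947)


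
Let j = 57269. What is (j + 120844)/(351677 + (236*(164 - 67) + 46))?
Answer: 178113/374615 ≈ 0.47546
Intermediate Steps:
(j + 120844)/(351677 + (236*(164 - 67) + 46)) = (57269 + 120844)/(351677 + (236*(164 - 67) + 46)) = 178113/(351677 + (236*97 + 46)) = 178113/(351677 + (22892 + 46)) = 178113/(351677 + 22938) = 178113/374615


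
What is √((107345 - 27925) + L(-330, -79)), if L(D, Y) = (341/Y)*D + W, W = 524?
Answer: 3*√56424486/79 ≈ 285.25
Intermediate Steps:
L(D, Y) = 524 + 341*D/Y (L(D, Y) = (341/Y)*D + 524 = 341*D/Y + 524 = 524 + 341*D/Y)
√((107345 - 27925) + L(-330, -79)) = √((107345 - 27925) + (524 + 341*(-330)/(-79))) = √(79420 + (524 + 341*(-330)*(-1/79))) = √(79420 + (524 + 112530/79)) = √(79420 + 153926/79) = √(6428106/79) = 3*√56424486/79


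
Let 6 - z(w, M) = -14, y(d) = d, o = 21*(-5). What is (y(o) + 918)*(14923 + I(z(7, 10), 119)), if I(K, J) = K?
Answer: 12148659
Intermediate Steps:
o = -105
z(w, M) = 20 (z(w, M) = 6 - 1*(-14) = 6 + 14 = 20)
(y(o) + 918)*(14923 + I(z(7, 10), 119)) = (-105 + 918)*(14923 + 20) = 813*14943 = 12148659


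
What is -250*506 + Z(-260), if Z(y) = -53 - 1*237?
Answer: -126790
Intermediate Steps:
Z(y) = -290 (Z(y) = -53 - 237 = -290)
-250*506 + Z(-260) = -250*506 - 290 = -126500 - 290 = -126790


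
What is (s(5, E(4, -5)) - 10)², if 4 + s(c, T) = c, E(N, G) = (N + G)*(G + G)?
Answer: 81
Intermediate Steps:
E(N, G) = 2*G*(G + N) (E(N, G) = (G + N)*(2*G) = 2*G*(G + N))
s(c, T) = -4 + c
(s(5, E(4, -5)) - 10)² = ((-4 + 5) - 10)² = (1 - 10)² = (-9)² = 81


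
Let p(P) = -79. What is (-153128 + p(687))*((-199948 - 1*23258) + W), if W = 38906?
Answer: 28236050100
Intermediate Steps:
(-153128 + p(687))*((-199948 - 1*23258) + W) = (-153128 - 79)*((-199948 - 1*23258) + 38906) = -153207*((-199948 - 23258) + 38906) = -153207*(-223206 + 38906) = -153207*(-184300) = 28236050100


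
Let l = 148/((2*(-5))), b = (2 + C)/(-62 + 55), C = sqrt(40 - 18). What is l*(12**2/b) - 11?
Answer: -8343/5 + 4144*sqrt(22)/5 ≈ 2218.8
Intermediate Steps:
C = sqrt(22) ≈ 4.6904
b = -2/7 - sqrt(22)/7 (b = (2 + sqrt(22))/(-62 + 55) = (2 + sqrt(22))/(-7) = (2 + sqrt(22))*(-1/7) = -2/7 - sqrt(22)/7 ≈ -0.95577)
l = -74/5 (l = 148/(-10) = 148*(-1/10) = -74/5 ≈ -14.800)
l*(12**2/b) - 11 = -74*12**2/(5*(-2/7 - sqrt(22)/7)) - 11 = -10656/(5*(-2/7 - sqrt(22)/7)) - 11 = -11 - 10656/(5*(-2/7 - sqrt(22)/7))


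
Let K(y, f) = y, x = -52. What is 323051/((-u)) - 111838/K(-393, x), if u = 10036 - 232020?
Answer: 24953205635/87239712 ≈ 286.03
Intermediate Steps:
u = -221984
323051/((-u)) - 111838/K(-393, x) = 323051/((-1*(-221984))) - 111838/(-393) = 323051/221984 - 111838*(-1/393) = 323051*(1/221984) + 111838/393 = 323051/221984 + 111838/393 = 24953205635/87239712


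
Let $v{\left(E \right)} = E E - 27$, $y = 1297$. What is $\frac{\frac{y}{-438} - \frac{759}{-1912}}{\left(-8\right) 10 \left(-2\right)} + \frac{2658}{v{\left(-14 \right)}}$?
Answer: $\frac{177895186681}{11322405120} \approx 15.712$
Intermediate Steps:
$v{\left(E \right)} = -27 + E^{2}$ ($v{\left(E \right)} = E^{2} - 27 = -27 + E^{2}$)
$\frac{\frac{y}{-438} - \frac{759}{-1912}}{\left(-8\right) 10 \left(-2\right)} + \frac{2658}{v{\left(-14 \right)}} = \frac{\frac{1297}{-438} - \frac{759}{-1912}}{\left(-8\right) 10 \left(-2\right)} + \frac{2658}{-27 + \left(-14\right)^{2}} = \frac{1297 \left(- \frac{1}{438}\right) - - \frac{759}{1912}}{\left(-80\right) \left(-2\right)} + \frac{2658}{-27 + 196} = \frac{- \frac{1297}{438} + \frac{759}{1912}}{160} + \frac{2658}{169} = \left(- \frac{1073711}{418728}\right) \frac{1}{160} + 2658 \cdot \frac{1}{169} = - \frac{1073711}{66996480} + \frac{2658}{169} = \frac{177895186681}{11322405120}$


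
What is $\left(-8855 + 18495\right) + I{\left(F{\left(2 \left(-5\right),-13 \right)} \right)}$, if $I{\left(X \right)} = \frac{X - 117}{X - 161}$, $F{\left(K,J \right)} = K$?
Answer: $\frac{1648567}{171} \approx 9640.8$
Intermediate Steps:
$I{\left(X \right)} = \frac{-117 + X}{-161 + X}$
$\left(-8855 + 18495\right) + I{\left(F{\left(2 \left(-5\right),-13 \right)} \right)} = \left(-8855 + 18495\right) + \frac{-117 + 2 \left(-5\right)}{-161 + 2 \left(-5\right)} = 9640 + \frac{-117 - 10}{-161 - 10} = 9640 + \frac{1}{-171} \left(-127\right) = 9640 - - \frac{127}{171} = 9640 + \frac{127}{171} = \frac{1648567}{171}$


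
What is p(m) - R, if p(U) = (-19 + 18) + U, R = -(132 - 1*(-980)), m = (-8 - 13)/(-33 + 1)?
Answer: 35573/32 ≈ 1111.7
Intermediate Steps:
m = 21/32 (m = -21/(-32) = -21*(-1/32) = 21/32 ≈ 0.65625)
R = -1112 (R = -(132 + 980) = -1*1112 = -1112)
p(U) = -1 + U
p(m) - R = (-1 + 21/32) - 1*(-1112) = -11/32 + 1112 = 35573/32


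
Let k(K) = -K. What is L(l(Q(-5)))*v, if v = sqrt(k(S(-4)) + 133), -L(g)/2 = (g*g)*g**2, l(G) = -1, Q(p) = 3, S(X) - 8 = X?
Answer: -2*sqrt(129) ≈ -22.716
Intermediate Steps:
S(X) = 8 + X
L(g) = -2*g**4 (L(g) = -2*g*g*g**2 = -2*g**2*g**2 = -2*g**4)
v = sqrt(129) (v = sqrt(-(8 - 4) + 133) = sqrt(-1*4 + 133) = sqrt(-4 + 133) = sqrt(129) ≈ 11.358)
L(l(Q(-5)))*v = (-2*(-1)**4)*sqrt(129) = (-2*1)*sqrt(129) = -2*sqrt(129)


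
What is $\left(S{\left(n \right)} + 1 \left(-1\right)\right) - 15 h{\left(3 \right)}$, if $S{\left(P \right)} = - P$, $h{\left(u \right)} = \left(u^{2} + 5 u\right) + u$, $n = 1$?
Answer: $-407$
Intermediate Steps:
$h{\left(u \right)} = u^{2} + 6 u$
$\left(S{\left(n \right)} + 1 \left(-1\right)\right) - 15 h{\left(3 \right)} = \left(\left(-1\right) 1 + 1 \left(-1\right)\right) - 15 \cdot 3 \left(6 + 3\right) = \left(-1 - 1\right) - 15 \cdot 3 \cdot 9 = -2 - 405 = -407$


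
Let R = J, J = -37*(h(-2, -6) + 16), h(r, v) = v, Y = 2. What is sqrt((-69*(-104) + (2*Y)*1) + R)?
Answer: sqrt(6810) ≈ 82.523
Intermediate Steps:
J = -370 (J = -37*(-6 + 16) = -37*10 = -370)
R = -370
sqrt((-69*(-104) + (2*Y)*1) + R) = sqrt((-69*(-104) + (2*2)*1) - 370) = sqrt((7176 + 4*1) - 370) = sqrt((7176 + 4) - 370) = sqrt(7180 - 370) = sqrt(6810)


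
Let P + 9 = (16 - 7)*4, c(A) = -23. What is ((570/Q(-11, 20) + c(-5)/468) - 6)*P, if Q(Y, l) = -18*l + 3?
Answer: -1277427/6188 ≈ -206.44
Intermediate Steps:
P = 27 (P = -9 + (16 - 7)*4 = -9 + 9*4 = -9 + 36 = 27)
Q(Y, l) = 3 - 18*l
((570/Q(-11, 20) + c(-5)/468) - 6)*P = ((570/(3 - 18*20) - 23/468) - 6)*27 = ((570/(3 - 360) - 23*1/468) - 6)*27 = ((570/(-357) - 23/468) - 6)*27 = ((570*(-1/357) - 23/468) - 6)*27 = ((-190/119 - 23/468) - 6)*27 = (-91657/55692 - 6)*27 = -425809/55692*27 = -1277427/6188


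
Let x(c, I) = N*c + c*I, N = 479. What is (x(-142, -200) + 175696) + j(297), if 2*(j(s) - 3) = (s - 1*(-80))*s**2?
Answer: 33526955/2 ≈ 1.6763e+7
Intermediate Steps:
j(s) = 3 + s**2*(80 + s)/2 (j(s) = 3 + ((s - 1*(-80))*s**2)/2 = 3 + ((s + 80)*s**2)/2 = 3 + ((80 + s)*s**2)/2 = 3 + (s**2*(80 + s))/2 = 3 + s**2*(80 + s)/2)
x(c, I) = 479*c + I*c (x(c, I) = 479*c + c*I = 479*c + I*c)
(x(-142, -200) + 175696) + j(297) = (-142*(479 - 200) + 175696) + (3 + (1/2)*297**3 + 40*297**2) = (-142*279 + 175696) + (3 + (1/2)*26198073 + 40*88209) = (-39618 + 175696) + (3 + 26198073/2 + 3528360) = 136078 + 33254799/2 = 33526955/2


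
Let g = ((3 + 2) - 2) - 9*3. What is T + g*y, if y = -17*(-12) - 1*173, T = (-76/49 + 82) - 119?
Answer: -38345/49 ≈ -782.55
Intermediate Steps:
T = -1889/49 (T = (-76*1/49 + 82) - 119 = (-76/49 + 82) - 119 = 3942/49 - 119 = -1889/49 ≈ -38.551)
g = -24 (g = (5 - 2) - 27 = 3 - 27 = -24)
y = 31 (y = 204 - 173 = 31)
T + g*y = -1889/49 - 24*31 = -1889/49 - 744 = -38345/49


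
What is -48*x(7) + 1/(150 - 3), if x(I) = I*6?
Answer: -296351/147 ≈ -2016.0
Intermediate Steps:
x(I) = 6*I
-48*x(7) + 1/(150 - 3) = -288*7 + 1/(150 - 3) = -48*42 + 1/147 = -2016 + 1/147 = -296351/147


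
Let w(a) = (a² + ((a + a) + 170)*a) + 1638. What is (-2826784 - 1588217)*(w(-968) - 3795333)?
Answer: 5064814092183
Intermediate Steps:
w(a) = 1638 + a² + a*(170 + 2*a) (w(a) = (a² + (2*a + 170)*a) + 1638 = (a² + (170 + 2*a)*a) + 1638 = (a² + a*(170 + 2*a)) + 1638 = 1638 + a² + a*(170 + 2*a))
(-2826784 - 1588217)*(w(-968) - 3795333) = (-2826784 - 1588217)*((1638 + 3*(-968)² + 170*(-968)) - 3795333) = -4415001*((1638 + 3*937024 - 164560) - 3795333) = -4415001*((1638 + 2811072 - 164560) - 3795333) = -4415001*(2648150 - 3795333) = -4415001*(-1147183) = 5064814092183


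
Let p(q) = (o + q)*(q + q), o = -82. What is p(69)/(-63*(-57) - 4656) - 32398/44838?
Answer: 7655917/7958745 ≈ 0.96195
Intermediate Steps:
p(q) = 2*q*(-82 + q) (p(q) = (-82 + q)*(q + q) = (-82 + q)*(2*q) = 2*q*(-82 + q))
p(69)/(-63*(-57) - 4656) - 32398/44838 = (2*69*(-82 + 69))/(-63*(-57) - 4656) - 32398/44838 = (2*69*(-13))/(3591 - 4656) - 32398*1/44838 = -1794/(-1065) - 16199/22419 = -1794*(-1/1065) - 16199/22419 = 598/355 - 16199/22419 = 7655917/7958745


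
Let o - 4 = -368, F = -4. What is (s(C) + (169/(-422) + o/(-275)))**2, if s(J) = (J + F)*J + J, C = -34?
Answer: 21344635246469089/13467602500 ≈ 1.5849e+6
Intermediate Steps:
o = -364 (o = 4 - 368 = -364)
s(J) = J + J*(-4 + J) (s(J) = (J - 4)*J + J = (-4 + J)*J + J = J*(-4 + J) + J = J + J*(-4 + J))
(s(C) + (169/(-422) + o/(-275)))**2 = (-34*(-3 - 34) + (169/(-422) - 364/(-275)))**2 = (-34*(-37) + (169*(-1/422) - 364*(-1/275)))**2 = (1258 + (-169/422 + 364/275))**2 = (1258 + 107133/116050)**2 = (146098033/116050)**2 = 21344635246469089/13467602500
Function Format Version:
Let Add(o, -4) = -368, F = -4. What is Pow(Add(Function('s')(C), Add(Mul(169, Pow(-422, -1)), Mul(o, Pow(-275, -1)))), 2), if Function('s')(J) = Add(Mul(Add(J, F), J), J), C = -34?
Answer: Rational(21344635246469089, 13467602500) ≈ 1.5849e+6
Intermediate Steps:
o = -364 (o = Add(4, -368) = -364)
Function('s')(J) = Add(J, Mul(J, Add(-4, J))) (Function('s')(J) = Add(Mul(Add(J, -4), J), J) = Add(Mul(Add(-4, J), J), J) = Add(Mul(J, Add(-4, J)), J) = Add(J, Mul(J, Add(-4, J))))
Pow(Add(Function('s')(C), Add(Mul(169, Pow(-422, -1)), Mul(o, Pow(-275, -1)))), 2) = Pow(Add(Mul(-34, Add(-3, -34)), Add(Mul(169, Pow(-422, -1)), Mul(-364, Pow(-275, -1)))), 2) = Pow(Add(Mul(-34, -37), Add(Mul(169, Rational(-1, 422)), Mul(-364, Rational(-1, 275)))), 2) = Pow(Add(1258, Add(Rational(-169, 422), Rational(364, 275))), 2) = Pow(Add(1258, Rational(107133, 116050)), 2) = Pow(Rational(146098033, 116050), 2) = Rational(21344635246469089, 13467602500)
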